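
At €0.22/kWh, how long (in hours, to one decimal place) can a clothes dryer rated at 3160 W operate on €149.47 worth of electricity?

215.0 h

Energy available = €149.47 ÷ €0.22/kWh = 679.4091 kWh
Hours = 679.4091 kWh ÷ 3.16 kW = 215.0 h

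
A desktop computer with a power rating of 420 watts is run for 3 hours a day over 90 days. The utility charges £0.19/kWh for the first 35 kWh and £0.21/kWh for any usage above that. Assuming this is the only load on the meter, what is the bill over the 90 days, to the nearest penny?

£23.11

Runtime = 3 h/day × 90 days = 270 h
Energy = 0.42 kW × 270 h = 113.4 kWh
Tier 1 (0–35 kWh): 35 × £0.19 = £6.65
Above 35 kWh: 78.4 × £0.21 = £16.464
Bill = £23.11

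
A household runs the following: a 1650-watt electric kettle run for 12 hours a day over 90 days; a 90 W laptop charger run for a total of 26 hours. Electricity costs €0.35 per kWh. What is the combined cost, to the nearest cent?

electric kettle: Runtime = 12 h/day × 90 days = 1080 h
electric kettle: 1.65 kW × 1080 h = 1782 kWh
laptop charger: 0.09 kW × 26 h = 2.34 kWh
Total energy = 1784.34 kWh
Cost = 1784.34 × €0.35 = €624.52

€624.52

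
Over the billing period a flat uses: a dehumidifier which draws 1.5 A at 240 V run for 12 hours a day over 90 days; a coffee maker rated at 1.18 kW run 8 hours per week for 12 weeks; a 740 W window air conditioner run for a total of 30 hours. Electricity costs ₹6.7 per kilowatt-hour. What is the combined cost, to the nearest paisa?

dehumidifier: Power = 1.5 A × 240 V = 360 W = 0.36 kW
dehumidifier: Runtime = 12 h/day × 90 days = 1080 h
dehumidifier: 0.36 kW × 1080 h = 388.8 kWh
coffee maker: Runtime = 8 h/week × 12 weeks = 96 h
coffee maker: 1.18 kW × 96 h = 113.28 kWh
window air conditioner: 0.74 kW × 30 h = 22.2 kWh
Total energy = 524.28 kWh
Cost = 524.28 × ₹6.7 = ₹3512.68

₹3512.68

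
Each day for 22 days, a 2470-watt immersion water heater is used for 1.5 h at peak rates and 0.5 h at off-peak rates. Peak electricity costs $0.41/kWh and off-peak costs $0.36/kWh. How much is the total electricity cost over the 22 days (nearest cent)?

$43.20

Peak energy = 2.47 kW × 1.5 h × 22 = 81.51 kWh
Off-peak energy = 2.47 kW × 0.5 h × 22 = 27.17 kWh
Cost = 81.51 × $0.41 + 27.17 × $0.36 = $33.4191 + $9.7812 = $43.20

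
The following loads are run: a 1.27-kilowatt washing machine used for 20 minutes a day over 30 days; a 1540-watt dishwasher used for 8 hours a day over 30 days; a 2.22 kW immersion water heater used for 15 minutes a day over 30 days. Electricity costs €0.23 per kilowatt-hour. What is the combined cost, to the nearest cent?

€91.76

washing machine: Runtime = 20 min × 30 = 600 min = 10 h
washing machine: 1.27 kW × 10 h = 12.7 kWh
dishwasher: Runtime = 8 h/day × 30 days = 240 h
dishwasher: 1.54 kW × 240 h = 369.6 kWh
immersion water heater: Runtime = 15 min × 30 = 450 min = 7.5 h
immersion water heater: 2.22 kW × 7.5 h = 16.65 kWh
Total energy = 398.95 kWh
Cost = 398.95 × €0.23 = €91.76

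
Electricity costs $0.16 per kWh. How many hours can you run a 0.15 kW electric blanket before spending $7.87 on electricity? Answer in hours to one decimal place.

Energy available = $7.87 ÷ $0.16/kWh = 49.1875 kWh
Hours = 49.1875 kWh ÷ 0.15 kW = 327.9 h

327.9 h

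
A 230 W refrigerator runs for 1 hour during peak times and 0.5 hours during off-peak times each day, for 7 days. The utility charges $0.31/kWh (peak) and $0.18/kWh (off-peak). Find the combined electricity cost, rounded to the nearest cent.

Peak energy = 0.23 kW × 1 h × 7 = 1.61 kWh
Off-peak energy = 0.23 kW × 0.5 h × 7 = 0.805 kWh
Cost = 1.61 × $0.31 + 0.805 × $0.18 = $0.4991 + $0.1449 = $0.64

$0.64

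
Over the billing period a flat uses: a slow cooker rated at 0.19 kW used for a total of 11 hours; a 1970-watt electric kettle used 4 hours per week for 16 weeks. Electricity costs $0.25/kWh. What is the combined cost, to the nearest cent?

slow cooker: 0.19 kW × 11 h = 2.09 kWh
electric kettle: Runtime = 4 h/week × 16 weeks = 64 h
electric kettle: 1.97 kW × 64 h = 126.08 kWh
Total energy = 128.17 kWh
Cost = 128.17 × $0.25 = $32.04

$32.04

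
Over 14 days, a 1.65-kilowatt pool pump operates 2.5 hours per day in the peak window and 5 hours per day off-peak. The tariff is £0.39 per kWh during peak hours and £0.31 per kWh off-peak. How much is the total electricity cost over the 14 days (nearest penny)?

£58.33

Peak energy = 1.65 kW × 2.5 h × 14 = 57.75 kWh
Off-peak energy = 1.65 kW × 5 h × 14 = 115.5 kWh
Cost = 57.75 × £0.39 + 115.5 × £0.31 = £22.5225 + £35.805 = £58.33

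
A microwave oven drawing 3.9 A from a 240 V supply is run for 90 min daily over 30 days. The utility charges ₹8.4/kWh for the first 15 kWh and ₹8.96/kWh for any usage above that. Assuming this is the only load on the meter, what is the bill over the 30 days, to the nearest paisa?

₹369.00

Power = 3.9 A × 240 V = 936 W = 0.936 kW
Runtime = 90 min × 30 = 2700 min = 45 h
Energy = 0.936 kW × 45 h = 42.12 kWh
Tier 1 (0–15 kWh): 15 × ₹8.4 = ₹126
Above 15 kWh: 27.12 × ₹8.96 = ₹242.9952
Bill = ₹369.00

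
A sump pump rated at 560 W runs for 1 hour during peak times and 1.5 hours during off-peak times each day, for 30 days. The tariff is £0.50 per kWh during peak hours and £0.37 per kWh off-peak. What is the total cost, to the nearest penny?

Peak energy = 0.56 kW × 1 h × 30 = 16.8 kWh
Off-peak energy = 0.56 kW × 1.5 h × 30 = 25.2 kWh
Cost = 16.8 × £0.50 + 25.2 × £0.37 = £8.4 + £9.324 = £17.72

£17.72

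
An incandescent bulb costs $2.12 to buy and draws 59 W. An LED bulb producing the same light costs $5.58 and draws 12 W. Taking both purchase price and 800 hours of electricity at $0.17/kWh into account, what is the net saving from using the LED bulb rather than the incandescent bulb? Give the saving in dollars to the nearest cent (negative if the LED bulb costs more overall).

incandescent bulb: $2.12 + (59/1000) kW × 800 h × $0.17 = $2.12 + $8.024 = $10.144
LED bulb: $5.58 + (12/1000) kW × 800 h × $0.17 = $5.58 + $1.632 = $7.212
Saving = $10.144 − $7.212 = $2.932 → $2.93

$2.93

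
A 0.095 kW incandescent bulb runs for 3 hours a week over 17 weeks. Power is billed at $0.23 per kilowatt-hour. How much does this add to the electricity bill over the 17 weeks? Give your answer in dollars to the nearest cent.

$1.11

Runtime = 3 h/week × 17 weeks = 51 h
Energy = 0.095 kW × 51 h = 4.845 kWh
Cost = 4.845 kWh × $0.23/kWh = $1.11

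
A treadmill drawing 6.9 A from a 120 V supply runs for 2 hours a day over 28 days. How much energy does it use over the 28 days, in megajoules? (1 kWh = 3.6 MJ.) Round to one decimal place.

166.9 MJ

Power = 6.9 A × 120 V = 828 W = 0.828 kW
Runtime = 2 h/day × 28 days = 56 h
Energy = 0.828 kW × 56 h = 46.368 kWh
= 46.368 × 3.6 MJ = 166.9 MJ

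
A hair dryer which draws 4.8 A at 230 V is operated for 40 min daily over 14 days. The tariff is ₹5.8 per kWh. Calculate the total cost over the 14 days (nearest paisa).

Power = 4.8 A × 230 V = 1104 W = 1.104 kW
Runtime = 40 min × 14 = 560 min = 9.333333… h
Energy = 1.104 kW × 9.333333… h = 10.304 kWh
Cost = 10.304 kWh × ₹5.8/kWh = ₹59.76

₹59.76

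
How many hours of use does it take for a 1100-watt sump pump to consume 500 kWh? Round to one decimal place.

454.5 h

Hours = 500 kWh ÷ 1.1 kW = 454.5 h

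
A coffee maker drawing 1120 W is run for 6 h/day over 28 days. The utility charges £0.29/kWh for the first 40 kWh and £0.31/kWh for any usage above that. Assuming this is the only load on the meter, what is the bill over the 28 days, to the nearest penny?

£57.53

Runtime = 6 h/day × 28 days = 168 h
Energy = 1.12 kW × 168 h = 188.16 kWh
Tier 1 (0–40 kWh): 40 × £0.29 = £11.6
Above 40 kWh: 148.16 × £0.31 = £45.9296
Bill = £57.53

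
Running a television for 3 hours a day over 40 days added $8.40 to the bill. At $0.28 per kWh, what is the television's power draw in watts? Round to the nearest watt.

Energy = $8.40 ÷ $0.28/kWh = 30 kWh
Runtime = 3 h/day × 40 days = 120 h
Power = 30 kWh ÷ 120 h = 0.25 kW = 250 W

250 W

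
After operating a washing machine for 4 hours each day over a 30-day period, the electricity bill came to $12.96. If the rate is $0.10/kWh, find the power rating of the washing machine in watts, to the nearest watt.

Energy = $12.96 ÷ $0.10/kWh = 129.6 kWh
Runtime = 4 h/day × 30 days = 120 h
Power = 129.6 kWh ÷ 120 h = 1.08 kW = 1080 W

1080 W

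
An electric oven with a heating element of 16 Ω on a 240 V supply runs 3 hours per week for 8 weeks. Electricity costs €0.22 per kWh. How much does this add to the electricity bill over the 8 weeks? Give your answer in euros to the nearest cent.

€19.01

Power = V²/R = 240²/16 = 3600 W = 3.6 kW
Runtime = 3 h/week × 8 weeks = 24 h
Energy = 3.6 kW × 24 h = 86.4 kWh
Cost = 86.4 kWh × €0.22/kWh = €19.01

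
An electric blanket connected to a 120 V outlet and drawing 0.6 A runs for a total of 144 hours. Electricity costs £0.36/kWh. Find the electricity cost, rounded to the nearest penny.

£3.73

Power = 0.6 A × 120 V = 72 W = 0.072 kW
Energy = 0.072 kW × 144 h = 10.368 kWh
Cost = 10.368 kWh × £0.36/kWh = £3.73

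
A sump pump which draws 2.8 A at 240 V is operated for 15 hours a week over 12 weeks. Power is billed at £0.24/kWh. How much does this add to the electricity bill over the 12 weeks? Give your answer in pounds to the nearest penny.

Power = 2.8 A × 240 V = 672 W = 0.672 kW
Runtime = 15 h/week × 12 weeks = 180 h
Energy = 0.672 kW × 180 h = 120.96 kWh
Cost = 120.96 kWh × £0.24/kWh = £29.03

£29.03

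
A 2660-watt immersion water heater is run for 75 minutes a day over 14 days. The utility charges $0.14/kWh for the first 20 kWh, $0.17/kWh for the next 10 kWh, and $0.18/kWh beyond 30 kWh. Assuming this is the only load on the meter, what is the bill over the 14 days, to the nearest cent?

$7.48

Runtime = 75 min × 14 = 1050 min = 17.5 h
Energy = 2.66 kW × 17.5 h = 46.55 kWh
Tier 1 (0–20 kWh): 20 × $0.14 = $2.8
Tier 2 (20–30 kWh): 10 × $0.17 = $1.7
Above 30 kWh: 16.55 × $0.18 = $2.979
Bill = $7.48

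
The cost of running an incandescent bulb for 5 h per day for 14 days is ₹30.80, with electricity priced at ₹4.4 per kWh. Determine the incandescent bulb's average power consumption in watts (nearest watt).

100 W

Energy = ₹30.80 ÷ ₹4.4/kWh = 7 kWh
Runtime = 5 h/day × 14 days = 70 h
Power = 7 kWh ÷ 70 h = 0.1 kW = 100 W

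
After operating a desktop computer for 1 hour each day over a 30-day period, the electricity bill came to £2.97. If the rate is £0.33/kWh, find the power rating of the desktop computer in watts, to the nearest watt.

Energy = £2.97 ÷ £0.33/kWh = 9 kWh
Runtime = 1 h/day × 30 days = 30 h
Power = 9 kWh ÷ 30 h = 0.3 kW = 300 W

300 W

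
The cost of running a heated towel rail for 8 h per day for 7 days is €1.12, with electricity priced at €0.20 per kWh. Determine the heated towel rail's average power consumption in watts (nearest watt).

100 W

Energy = €1.12 ÷ €0.20/kWh = 5.6 kWh
Runtime = 8 h/day × 7 days = 56 h
Power = 5.6 kWh ÷ 56 h = 0.1 kW = 100 W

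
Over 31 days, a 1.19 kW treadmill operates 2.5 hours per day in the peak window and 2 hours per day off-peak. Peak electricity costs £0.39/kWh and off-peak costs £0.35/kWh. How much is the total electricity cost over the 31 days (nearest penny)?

£61.79

Peak energy = 1.19 kW × 2.5 h × 31 = 92.225 kWh
Off-peak energy = 1.19 kW × 2 h × 31 = 73.78 kWh
Cost = 92.225 × £0.39 + 73.78 × £0.35 = £35.96775 + £25.823 = £61.79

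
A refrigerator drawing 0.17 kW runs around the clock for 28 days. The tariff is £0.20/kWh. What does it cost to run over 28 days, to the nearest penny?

£22.85

Runtime = 24 h × 28 = 672 h
Energy = 0.17 kW × 672 h = 114.24 kWh
Cost = 114.24 kWh × £0.20/kWh = £22.85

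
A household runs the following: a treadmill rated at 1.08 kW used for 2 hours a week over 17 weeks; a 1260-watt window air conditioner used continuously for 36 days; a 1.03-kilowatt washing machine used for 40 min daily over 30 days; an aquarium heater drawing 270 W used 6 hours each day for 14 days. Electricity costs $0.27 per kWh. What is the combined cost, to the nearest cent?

$315.53

treadmill: Runtime = 2 h/week × 17 weeks = 34 h
treadmill: 1.08 kW × 34 h = 36.72 kWh
window air conditioner: Runtime = 24 h × 36 = 864 h
window air conditioner: 1.26 kW × 864 h = 1088.64 kWh
washing machine: Runtime = 40 min × 30 = 1200 min = 20 h
washing machine: 1.03 kW × 20 h = 20.6 kWh
aquarium heater: Runtime = 6 h/day × 14 days = 84 h
aquarium heater: 0.27 kW × 84 h = 22.68 kWh
Total energy = 1168.64 kWh
Cost = 1168.64 × $0.27 = $315.53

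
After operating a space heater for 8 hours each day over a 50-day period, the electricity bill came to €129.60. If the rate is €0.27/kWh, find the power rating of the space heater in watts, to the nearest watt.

Energy = €129.60 ÷ €0.27/kWh = 480 kWh
Runtime = 8 h/day × 50 days = 400 h
Power = 480 kWh ÷ 400 h = 1.2 kW = 1200 W

1200 W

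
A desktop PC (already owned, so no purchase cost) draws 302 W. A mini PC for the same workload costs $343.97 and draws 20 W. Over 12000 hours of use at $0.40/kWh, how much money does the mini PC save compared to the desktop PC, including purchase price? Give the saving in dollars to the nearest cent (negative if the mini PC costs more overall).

desktop PC: $0.00 + (302/1000) kW × 12000 h × $0.40 = $0.00 + $1449.6 = $1449.6
mini PC: $343.97 + (20/1000) kW × 12000 h × $0.40 = $343.97 + $96 = $439.97
Saving = $1449.6 − $439.97 = $1009.63

$1009.63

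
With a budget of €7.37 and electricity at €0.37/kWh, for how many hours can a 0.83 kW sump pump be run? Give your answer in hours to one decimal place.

24.0 h

Energy available = €7.37 ÷ €0.37/kWh = 19.9189 kWh
Hours = 19.9189 kWh ÷ 0.83 kW = 24.0 h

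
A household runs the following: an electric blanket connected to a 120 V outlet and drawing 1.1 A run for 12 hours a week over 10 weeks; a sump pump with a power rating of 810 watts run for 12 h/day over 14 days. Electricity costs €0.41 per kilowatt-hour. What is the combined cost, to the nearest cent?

€62.29

electric blanket: Power = 1.1 A × 120 V = 132 W = 0.132 kW
electric blanket: Runtime = 12 h/week × 10 weeks = 120 h
electric blanket: 0.132 kW × 120 h = 15.84 kWh
sump pump: Runtime = 12 h/day × 14 days = 168 h
sump pump: 0.81 kW × 168 h = 136.08 kWh
Total energy = 151.92 kWh
Cost = 151.92 × €0.41 = €62.29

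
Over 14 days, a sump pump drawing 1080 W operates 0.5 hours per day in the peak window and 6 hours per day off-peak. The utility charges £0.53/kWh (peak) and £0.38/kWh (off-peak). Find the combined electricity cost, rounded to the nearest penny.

£38.48

Peak energy = 1.08 kW × 0.5 h × 14 = 7.56 kWh
Off-peak energy = 1.08 kW × 6 h × 14 = 90.72 kWh
Cost = 7.56 × £0.53 + 90.72 × £0.38 = £4.0068 + £34.4736 = £38.48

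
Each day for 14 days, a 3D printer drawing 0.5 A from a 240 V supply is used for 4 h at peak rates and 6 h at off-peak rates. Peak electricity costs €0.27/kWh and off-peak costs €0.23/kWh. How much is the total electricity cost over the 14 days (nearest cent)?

€4.13

Power = 0.5 A × 240 V = 120 W = 0.12 kW
Peak energy = 0.12 kW × 4 h × 14 = 6.72 kWh
Off-peak energy = 0.12 kW × 6 h × 14 = 10.08 kWh
Cost = 6.72 × €0.27 + 10.08 × €0.23 = €1.8144 + €2.3184 = €4.13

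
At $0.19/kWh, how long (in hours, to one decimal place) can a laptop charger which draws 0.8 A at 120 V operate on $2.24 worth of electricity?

Power = 0.8 A × 120 V = 96 W = 0.096 kW
Energy available = $2.24 ÷ $0.19/kWh = 11.7895 kWh
Hours = 11.7895 kWh ÷ 0.096 kW = 122.8 h

122.8 h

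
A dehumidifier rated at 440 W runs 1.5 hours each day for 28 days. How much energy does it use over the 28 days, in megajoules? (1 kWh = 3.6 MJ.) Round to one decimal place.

Runtime = 1.5 h/day × 28 days = 42 h
Energy = 0.44 kW × 42 h = 18.48 kWh
= 18.48 × 3.6 MJ = 66.5 MJ

66.5 MJ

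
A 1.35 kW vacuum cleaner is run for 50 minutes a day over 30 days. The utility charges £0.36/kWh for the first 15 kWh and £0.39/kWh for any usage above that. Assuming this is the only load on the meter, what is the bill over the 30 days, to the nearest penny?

Runtime = 50 min × 30 = 1500 min = 25 h
Energy = 1.35 kW × 25 h = 33.75 kWh
Tier 1 (0–15 kWh): 15 × £0.36 = £5.4
Above 15 kWh: 18.75 × £0.39 = £7.3125
Bill = £12.71

£12.71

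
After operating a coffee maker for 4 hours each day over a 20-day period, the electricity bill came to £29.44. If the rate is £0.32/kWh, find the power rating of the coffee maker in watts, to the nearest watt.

1150 W

Energy = £29.44 ÷ £0.32/kWh = 92 kWh
Runtime = 4 h/day × 20 days = 80 h
Power = 92 kWh ÷ 80 h = 1.15 kW = 1150 W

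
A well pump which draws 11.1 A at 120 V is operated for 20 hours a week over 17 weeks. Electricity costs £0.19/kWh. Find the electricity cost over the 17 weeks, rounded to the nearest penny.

Power = 11.1 A × 120 V = 1332 W = 1.332 kW
Runtime = 20 h/week × 17 weeks = 340 h
Energy = 1.332 kW × 340 h = 452.88 kWh
Cost = 452.88 kWh × £0.19/kWh = £86.05

£86.05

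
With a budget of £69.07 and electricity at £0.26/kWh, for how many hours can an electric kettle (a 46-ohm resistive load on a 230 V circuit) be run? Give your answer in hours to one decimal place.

Power = V²/R = 230²/46 = 1150 W = 1.15 kW
Energy available = £69.07 ÷ £0.26/kWh = 265.6538 kWh
Hours = 265.6538 kWh ÷ 1.15 kW = 231.0 h

231.0 h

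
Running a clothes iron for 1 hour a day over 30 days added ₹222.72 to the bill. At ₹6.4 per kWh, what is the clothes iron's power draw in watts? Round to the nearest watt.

1160 W

Energy = ₹222.72 ÷ ₹6.4/kWh = 34.8 kWh
Runtime = 1 h/day × 30 days = 30 h
Power = 34.8 kWh ÷ 30 h = 1.16 kW = 1160 W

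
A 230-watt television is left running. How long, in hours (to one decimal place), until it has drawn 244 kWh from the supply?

Hours = 244 kWh ÷ 0.23 kW = 1060.9 h

1060.9 h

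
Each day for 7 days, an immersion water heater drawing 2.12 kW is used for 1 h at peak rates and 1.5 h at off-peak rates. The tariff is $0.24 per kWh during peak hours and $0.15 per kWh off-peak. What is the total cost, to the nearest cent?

$6.90

Peak energy = 2.12 kW × 1 h × 7 = 14.84 kWh
Off-peak energy = 2.12 kW × 1.5 h × 7 = 22.26 kWh
Cost = 14.84 × $0.24 + 22.26 × $0.15 = $3.5616 + $3.339 = $6.90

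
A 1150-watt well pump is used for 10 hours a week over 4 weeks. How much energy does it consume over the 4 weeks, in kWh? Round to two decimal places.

46.00 kWh

Runtime = 10 h/week × 4 weeks = 40 h
Energy = 1.15 kW × 40 h = 46 kWh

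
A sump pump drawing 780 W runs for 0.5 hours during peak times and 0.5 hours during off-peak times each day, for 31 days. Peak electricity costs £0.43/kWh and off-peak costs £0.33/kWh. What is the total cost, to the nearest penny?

Peak energy = 0.78 kW × 0.5 h × 31 = 12.09 kWh
Off-peak energy = 0.78 kW × 0.5 h × 31 = 12.09 kWh
Cost = 12.09 × £0.43 + 12.09 × £0.33 = £5.1987 + £3.9897 = £9.19

£9.19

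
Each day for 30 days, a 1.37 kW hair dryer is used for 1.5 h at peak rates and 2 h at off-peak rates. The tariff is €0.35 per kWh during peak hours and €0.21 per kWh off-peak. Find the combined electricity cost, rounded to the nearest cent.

€38.84

Peak energy = 1.37 kW × 1.5 h × 30 = 61.65 kWh
Off-peak energy = 1.37 kW × 2 h × 30 = 82.2 kWh
Cost = 61.65 × €0.35 + 82.2 × €0.21 = €21.5775 + €17.262 = €38.84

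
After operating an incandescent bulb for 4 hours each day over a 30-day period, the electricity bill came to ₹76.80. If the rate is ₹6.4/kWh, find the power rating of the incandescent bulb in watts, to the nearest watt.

100 W

Energy = ₹76.80 ÷ ₹6.4/kWh = 12 kWh
Runtime = 4 h/day × 30 days = 120 h
Power = 12 kWh ÷ 120 h = 0.1 kW = 100 W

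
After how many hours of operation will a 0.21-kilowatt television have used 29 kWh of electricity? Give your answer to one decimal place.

138.1 h

Hours = 29 kWh ÷ 0.21 kW = 138.1 h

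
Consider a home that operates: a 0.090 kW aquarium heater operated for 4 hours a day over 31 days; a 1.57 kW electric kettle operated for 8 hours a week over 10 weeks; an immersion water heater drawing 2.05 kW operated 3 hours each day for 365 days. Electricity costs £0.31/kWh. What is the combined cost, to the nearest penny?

£738.27

aquarium heater: Runtime = 4 h/day × 31 days = 124 h
aquarium heater: 0.09 kW × 124 h = 11.16 kWh
electric kettle: Runtime = 8 h/week × 10 weeks = 80 h
electric kettle: 1.57 kW × 80 h = 125.6 kWh
immersion water heater: Runtime = 3 h/day × 365 days = 1095 h
immersion water heater: 2.05 kW × 1095 h = 2244.75 kWh
Total energy = 2381.51 kWh
Cost = 2381.51 × £0.31 = £738.27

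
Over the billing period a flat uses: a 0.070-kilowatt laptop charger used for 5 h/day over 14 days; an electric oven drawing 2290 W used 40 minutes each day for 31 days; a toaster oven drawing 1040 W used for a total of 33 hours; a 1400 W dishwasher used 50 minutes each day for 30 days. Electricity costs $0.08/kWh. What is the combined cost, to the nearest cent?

$9.72

laptop charger: Runtime = 5 h/day × 14 days = 70 h
laptop charger: 0.07 kW × 70 h = 4.9 kWh
electric oven: Runtime = 40 min × 31 = 1240 min = 20.666666… h
electric oven: 2.29 kW × 20.666666… h = 47.326666… kWh
toaster oven: 1.04 kW × 33 h = 34.32 kWh
dishwasher: Runtime = 50 min × 30 = 1500 min = 25 h
dishwasher: 1.4 kW × 25 h = 35 kWh
Total energy = 121.546666… kWh
Cost = 121.546666… × $0.08 = $9.72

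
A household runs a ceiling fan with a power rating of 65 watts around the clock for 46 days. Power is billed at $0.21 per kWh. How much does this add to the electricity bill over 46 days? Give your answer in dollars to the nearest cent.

Runtime = 24 h × 46 = 1104 h
Energy = 0.065 kW × 1104 h = 71.76 kWh
Cost = 71.76 kWh × $0.21/kWh = $15.07

$15.07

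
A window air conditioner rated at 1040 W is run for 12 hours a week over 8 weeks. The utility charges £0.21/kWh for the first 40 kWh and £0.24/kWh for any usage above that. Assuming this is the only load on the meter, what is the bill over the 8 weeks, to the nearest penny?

£22.76

Runtime = 12 h/week × 8 weeks = 96 h
Energy = 1.04 kW × 96 h = 99.84 kWh
Tier 1 (0–40 kWh): 40 × £0.21 = £8.4
Above 40 kWh: 59.84 × £0.24 = £14.3616
Bill = £22.76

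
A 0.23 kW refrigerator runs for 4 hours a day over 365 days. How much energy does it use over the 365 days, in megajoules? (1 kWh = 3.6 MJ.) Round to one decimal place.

Runtime = 4 h/day × 365 days = 1460 h
Energy = 0.23 kW × 1460 h = 335.8 kWh
= 335.8 × 3.6 MJ = 1208.9 MJ

1208.9 MJ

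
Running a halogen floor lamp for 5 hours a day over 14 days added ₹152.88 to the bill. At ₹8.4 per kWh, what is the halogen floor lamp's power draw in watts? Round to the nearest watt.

Energy = ₹152.88 ÷ ₹8.4/kWh = 18.2 kWh
Runtime = 5 h/day × 14 days = 70 h
Power = 18.2 kWh ÷ 70 h = 0.26 kW = 260 W

260 W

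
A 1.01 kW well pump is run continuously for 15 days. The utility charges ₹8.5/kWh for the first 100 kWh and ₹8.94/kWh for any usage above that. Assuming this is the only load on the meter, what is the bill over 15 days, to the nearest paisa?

₹3206.58

Runtime = 24 h × 15 = 360 h
Energy = 1.01 kW × 360 h = 363.6 kWh
Tier 1 (0–100 kWh): 100 × ₹8.5 = ₹850
Above 100 kWh: 263.6 × ₹8.94 = ₹2356.584
Bill = ₹3206.58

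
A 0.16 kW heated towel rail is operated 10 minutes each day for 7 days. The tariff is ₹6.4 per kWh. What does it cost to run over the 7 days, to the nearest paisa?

₹1.19

Runtime = 10 min × 7 = 70 min = 1.166666… h
Energy = 0.16 kW × 1.166666… h = 0.186666… kWh
Cost = 0.186666… kWh × ₹6.4/kWh = ₹1.19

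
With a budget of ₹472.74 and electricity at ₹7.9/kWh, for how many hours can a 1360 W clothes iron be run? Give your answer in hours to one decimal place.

44.0 h

Energy available = ₹472.74 ÷ ₹7.9/kWh = 59.8405 kWh
Hours = 59.8405 kWh ÷ 1.36 kW = 44.0 h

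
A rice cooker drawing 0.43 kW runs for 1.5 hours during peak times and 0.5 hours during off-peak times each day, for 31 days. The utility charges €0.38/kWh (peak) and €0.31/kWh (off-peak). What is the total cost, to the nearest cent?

Peak energy = 0.43 kW × 1.5 h × 31 = 19.995 kWh
Off-peak energy = 0.43 kW × 0.5 h × 31 = 6.665 kWh
Cost = 19.995 × €0.38 + 6.665 × €0.31 = €7.5981 + €2.06615 = €9.66

€9.66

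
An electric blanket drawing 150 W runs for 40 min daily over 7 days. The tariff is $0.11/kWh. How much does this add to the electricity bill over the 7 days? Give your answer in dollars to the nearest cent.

Runtime = 40 min × 7 = 280 min = 4.666666… h
Energy = 0.15 kW × 4.666666… h = 0.7 kWh
Cost = 0.7 kWh × $0.11/kWh = $0.08

$0.08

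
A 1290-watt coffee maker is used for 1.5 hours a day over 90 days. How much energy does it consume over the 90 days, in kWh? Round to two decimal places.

174.15 kWh

Runtime = 1.5 h/day × 90 days = 135 h
Energy = 1.29 kW × 135 h = 174.15 kWh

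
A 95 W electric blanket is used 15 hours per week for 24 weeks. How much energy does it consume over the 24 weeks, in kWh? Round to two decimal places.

Runtime = 15 h/week × 24 weeks = 360 h
Energy = 0.095 kW × 360 h = 34.2 kWh

34.20 kWh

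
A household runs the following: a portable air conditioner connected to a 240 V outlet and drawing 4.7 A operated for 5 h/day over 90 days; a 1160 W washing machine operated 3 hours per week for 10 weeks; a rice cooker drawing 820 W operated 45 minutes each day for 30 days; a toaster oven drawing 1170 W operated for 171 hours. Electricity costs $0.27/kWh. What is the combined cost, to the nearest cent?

$205.45

portable air conditioner: Power = 4.7 A × 240 V = 1128 W = 1.128 kW
portable air conditioner: Runtime = 5 h/day × 90 days = 450 h
portable air conditioner: 1.128 kW × 450 h = 507.6 kWh
washing machine: Runtime = 3 h/week × 10 weeks = 30 h
washing machine: 1.16 kW × 30 h = 34.8 kWh
rice cooker: Runtime = 45 min × 30 = 1350 min = 22.5 h
rice cooker: 0.82 kW × 22.5 h = 18.45 kWh
toaster oven: 1.17 kW × 171 h = 200.07 kWh
Total energy = 760.92 kWh
Cost = 760.92 × $0.27 = $205.45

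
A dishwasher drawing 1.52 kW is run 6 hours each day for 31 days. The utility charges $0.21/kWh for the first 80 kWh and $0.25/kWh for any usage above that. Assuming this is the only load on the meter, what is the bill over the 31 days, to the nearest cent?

Runtime = 6 h/day × 31 days = 186 h
Energy = 1.52 kW × 186 h = 282.72 kWh
Tier 1 (0–80 kWh): 80 × $0.21 = $16.8
Above 80 kWh: 202.72 × $0.25 = $50.68
Bill = $67.48

$67.48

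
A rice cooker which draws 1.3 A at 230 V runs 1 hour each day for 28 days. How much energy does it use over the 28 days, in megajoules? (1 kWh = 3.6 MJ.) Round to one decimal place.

30.1 MJ

Power = 1.3 A × 230 V = 299 W = 0.299 kW
Runtime = 1 h/day × 28 days = 28 h
Energy = 0.299 kW × 28 h = 8.372 kWh
= 8.372 × 3.6 MJ = 30.1 MJ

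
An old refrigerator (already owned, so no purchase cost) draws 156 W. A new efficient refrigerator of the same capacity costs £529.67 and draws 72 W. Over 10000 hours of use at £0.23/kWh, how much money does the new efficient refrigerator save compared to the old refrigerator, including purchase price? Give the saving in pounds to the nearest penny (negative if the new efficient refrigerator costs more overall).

-£336.47

old refrigerator: £0.00 + (156/1000) kW × 10000 h × £0.23 = £0.00 + £358.8 = £358.8
new efficient refrigerator: £529.67 + (72/1000) kW × 10000 h × £0.23 = £529.67 + £165.6 = £695.27
Saving = £358.8 − £695.27 = −£336.47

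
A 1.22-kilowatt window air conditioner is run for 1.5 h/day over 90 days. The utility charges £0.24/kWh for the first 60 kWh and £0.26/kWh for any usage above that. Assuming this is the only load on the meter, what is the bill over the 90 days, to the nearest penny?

Runtime = 1.5 h/day × 90 days = 135 h
Energy = 1.22 kW × 135 h = 164.7 kWh
Tier 1 (0–60 kWh): 60 × £0.24 = £14.4
Above 60 kWh: 104.7 × £0.26 = £27.222
Bill = £41.62

£41.62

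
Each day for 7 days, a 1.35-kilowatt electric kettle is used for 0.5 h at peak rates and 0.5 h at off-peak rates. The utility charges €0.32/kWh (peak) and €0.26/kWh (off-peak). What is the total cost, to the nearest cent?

Peak energy = 1.35 kW × 0.5 h × 7 = 4.725 kWh
Off-peak energy = 1.35 kW × 0.5 h × 7 = 4.725 kWh
Cost = 4.725 × €0.32 + 4.725 × €0.26 = €1.512 + €1.2285 = €2.74

€2.74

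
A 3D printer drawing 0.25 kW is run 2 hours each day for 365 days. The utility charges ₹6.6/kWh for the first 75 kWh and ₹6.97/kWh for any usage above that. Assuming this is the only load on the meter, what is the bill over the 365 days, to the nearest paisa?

₹1244.28

Runtime = 2 h/day × 365 days = 730 h
Energy = 0.25 kW × 730 h = 182.5 kWh
Tier 1 (0–75 kWh): 75 × ₹6.6 = ₹495
Above 75 kWh: 107.5 × ₹6.97 = ₹749.275
Bill = ₹1244.28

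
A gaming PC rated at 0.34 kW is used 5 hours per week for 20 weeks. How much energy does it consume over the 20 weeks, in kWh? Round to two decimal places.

34.00 kWh

Runtime = 5 h/week × 20 weeks = 100 h
Energy = 0.34 kW × 100 h = 34 kWh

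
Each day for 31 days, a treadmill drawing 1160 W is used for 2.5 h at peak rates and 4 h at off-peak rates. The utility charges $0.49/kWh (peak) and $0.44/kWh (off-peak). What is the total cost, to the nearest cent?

Peak energy = 1.16 kW × 2.5 h × 31 = 89.9 kWh
Off-peak energy = 1.16 kW × 4 h × 31 = 143.84 kWh
Cost = 89.9 × $0.49 + 143.84 × $0.44 = $44.051 + $63.2896 = $107.34

$107.34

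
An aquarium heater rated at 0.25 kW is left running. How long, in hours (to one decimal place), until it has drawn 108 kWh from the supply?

432.0 h

Hours = 108 kWh ÷ 0.25 kW = 432.0 h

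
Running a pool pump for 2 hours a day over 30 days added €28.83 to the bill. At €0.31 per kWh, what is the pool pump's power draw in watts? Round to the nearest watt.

1550 W

Energy = €28.83 ÷ €0.31/kWh = 93 kWh
Runtime = 2 h/day × 30 days = 60 h
Power = 93 kWh ÷ 60 h = 1.55 kW = 1550 W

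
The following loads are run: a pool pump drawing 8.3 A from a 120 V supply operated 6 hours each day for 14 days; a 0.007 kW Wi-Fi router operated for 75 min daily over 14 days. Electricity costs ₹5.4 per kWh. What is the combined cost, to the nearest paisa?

pool pump: Power = 8.3 A × 120 V = 996 W = 0.996 kW
pool pump: Runtime = 6 h/day × 14 days = 84 h
pool pump: 0.996 kW × 84 h = 83.664 kWh
Wi-Fi router: Runtime = 75 min × 14 = 1050 min = 17.5 h
Wi-Fi router: 0.007 kW × 17.5 h = 0.1225 kWh
Total energy = 83.7865 kWh
Cost = 83.7865 × ₹5.4 = ₹452.45

₹452.45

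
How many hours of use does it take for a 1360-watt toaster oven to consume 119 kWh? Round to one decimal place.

87.5 h

Hours = 119 kWh ÷ 1.36 kW = 87.5 h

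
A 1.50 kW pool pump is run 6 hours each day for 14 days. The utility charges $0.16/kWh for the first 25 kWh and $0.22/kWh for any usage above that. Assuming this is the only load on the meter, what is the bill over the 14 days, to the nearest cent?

Runtime = 6 h/day × 14 days = 84 h
Energy = 1.5 kW × 84 h = 126 kWh
Tier 1 (0–25 kWh): 25 × $0.16 = $4
Above 25 kWh: 101 × $0.22 = $22.22
Bill = $26.22

$26.22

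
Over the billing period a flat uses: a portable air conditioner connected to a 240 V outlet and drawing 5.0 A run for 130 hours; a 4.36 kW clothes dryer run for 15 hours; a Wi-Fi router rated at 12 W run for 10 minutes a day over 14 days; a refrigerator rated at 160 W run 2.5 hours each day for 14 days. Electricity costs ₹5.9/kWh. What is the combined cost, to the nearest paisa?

₹1339.47

portable air conditioner: Power = 5.0 A × 240 V = 1200 W = 1.2 kW
portable air conditioner: 1.2 kW × 130 h = 156 kWh
clothes dryer: 4.36 kW × 15 h = 65.4 kWh
Wi-Fi router: Runtime = 10 min × 14 = 140 min = 2.333333… h
Wi-Fi router: 0.012 kW × 2.333333… h = 0.028 kWh
refrigerator: Runtime = 2.5 h/day × 14 days = 35 h
refrigerator: 0.16 kW × 35 h = 5.6 kWh
Total energy = 227.028 kWh
Cost = 227.028 × ₹5.9 = ₹1339.47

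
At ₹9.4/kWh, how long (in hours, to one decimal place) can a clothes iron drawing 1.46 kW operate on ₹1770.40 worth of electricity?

129.0 h

Energy available = ₹1770.40 ÷ ₹9.4/kWh = 188.3404 kWh
Hours = 188.3404 kWh ÷ 1.46 kW = 129.0 h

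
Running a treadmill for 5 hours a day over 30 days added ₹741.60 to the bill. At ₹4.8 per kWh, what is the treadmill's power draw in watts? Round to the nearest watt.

1030 W

Energy = ₹741.60 ÷ ₹4.8/kWh = 154.5 kWh
Runtime = 5 h/day × 30 days = 150 h
Power = 154.5 kWh ÷ 150 h = 1.03 kW = 1030 W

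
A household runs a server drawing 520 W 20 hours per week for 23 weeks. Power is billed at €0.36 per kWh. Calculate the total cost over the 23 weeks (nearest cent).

€86.11

Runtime = 20 h/week × 23 weeks = 460 h
Energy = 0.52 kW × 460 h = 239.2 kWh
Cost = 239.2 kWh × €0.36/kWh = €86.11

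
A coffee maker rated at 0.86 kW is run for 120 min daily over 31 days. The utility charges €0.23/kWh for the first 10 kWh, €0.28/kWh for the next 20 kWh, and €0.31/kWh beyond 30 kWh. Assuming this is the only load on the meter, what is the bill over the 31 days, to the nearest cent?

Runtime = 120 min × 31 = 3720 min = 62 h
Energy = 0.86 kW × 62 h = 53.32 kWh
Tier 1 (0–10 kWh): 10 × €0.23 = €2.3
Tier 2 (10–30 kWh): 20 × €0.28 = €5.6
Above 30 kWh: 23.32 × €0.31 = €7.2292
Bill = €15.13

€15.13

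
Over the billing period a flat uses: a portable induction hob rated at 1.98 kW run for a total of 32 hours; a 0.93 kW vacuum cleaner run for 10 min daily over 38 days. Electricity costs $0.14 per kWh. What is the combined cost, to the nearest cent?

portable induction hob: 1.98 kW × 32 h = 63.36 kWh
vacuum cleaner: Runtime = 10 min × 38 = 380 min = 6.333333… h
vacuum cleaner: 0.93 kW × 6.333333… h = 5.89 kWh
Total energy = 69.25 kWh
Cost = 69.25 × $0.14 = $9.70

$9.70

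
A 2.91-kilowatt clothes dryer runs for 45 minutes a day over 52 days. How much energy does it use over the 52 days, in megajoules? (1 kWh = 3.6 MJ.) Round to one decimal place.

Runtime = 45 min × 52 = 2340 min = 39 h
Energy = 2.91 kW × 39 h = 113.49 kWh
= 113.49 × 3.6 MJ = 408.6 MJ

408.6 MJ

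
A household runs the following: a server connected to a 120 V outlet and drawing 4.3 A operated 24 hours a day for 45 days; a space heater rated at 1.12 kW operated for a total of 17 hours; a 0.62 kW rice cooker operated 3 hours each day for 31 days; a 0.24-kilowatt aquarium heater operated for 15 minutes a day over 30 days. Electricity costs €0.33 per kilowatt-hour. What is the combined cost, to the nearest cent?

€209.81

server: Power = 4.3 A × 120 V = 516 W = 0.516 kW
server: Runtime = 24 h × 45 = 1080 h
server: 0.516 kW × 1080 h = 557.28 kWh
space heater: 1.12 kW × 17 h = 19.04 kWh
rice cooker: Runtime = 3 h/day × 31 days = 93 h
rice cooker: 0.62 kW × 93 h = 57.66 kWh
aquarium heater: Runtime = 15 min × 30 = 450 min = 7.5 h
aquarium heater: 0.24 kW × 7.5 h = 1.8 kWh
Total energy = 635.78 kWh
Cost = 635.78 × €0.33 = €209.81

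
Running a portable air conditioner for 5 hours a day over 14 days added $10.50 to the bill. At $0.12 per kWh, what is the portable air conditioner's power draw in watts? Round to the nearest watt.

Energy = $10.50 ÷ $0.12/kWh = 87.5 kWh
Runtime = 5 h/day × 14 days = 70 h
Power = 87.5 kWh ÷ 70 h = 1.25 kW = 1250 W

1250 W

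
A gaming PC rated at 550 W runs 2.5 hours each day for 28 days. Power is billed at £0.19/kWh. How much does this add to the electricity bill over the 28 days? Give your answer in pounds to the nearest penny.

Runtime = 2.5 h/day × 28 days = 70 h
Energy = 0.55 kW × 70 h = 38.5 kWh
Cost = 38.5 kWh × £0.19/kWh = £7.32

£7.32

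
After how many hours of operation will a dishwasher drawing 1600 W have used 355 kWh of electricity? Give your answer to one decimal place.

221.9 h

Hours = 355 kWh ÷ 1.6 kW = 221.9 h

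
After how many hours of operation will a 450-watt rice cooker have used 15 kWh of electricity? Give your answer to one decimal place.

33.3 h

Hours = 15 kWh ÷ 0.45 kW = 33.3 h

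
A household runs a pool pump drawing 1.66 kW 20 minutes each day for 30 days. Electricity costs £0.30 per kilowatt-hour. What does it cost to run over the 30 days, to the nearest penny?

£4.98

Runtime = 20 min × 30 = 600 min = 10 h
Energy = 1.66 kW × 10 h = 16.6 kWh
Cost = 16.6 kWh × £0.30/kWh = £4.98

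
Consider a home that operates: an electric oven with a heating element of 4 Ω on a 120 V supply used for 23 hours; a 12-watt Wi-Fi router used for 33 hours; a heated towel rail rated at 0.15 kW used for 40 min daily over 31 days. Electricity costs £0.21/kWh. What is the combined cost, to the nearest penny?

electric oven: Power = V²/R = 120²/4 = 3600 W = 3.6 kW
electric oven: 3.6 kW × 23 h = 82.8 kWh
Wi-Fi router: 0.012 kW × 33 h = 0.396 kWh
heated towel rail: Runtime = 40 min × 31 = 1240 min = 20.666666… h
heated towel rail: 0.15 kW × 20.666666… h = 3.1 kWh
Total energy = 86.296 kWh
Cost = 86.296 × £0.21 = £18.12

£18.12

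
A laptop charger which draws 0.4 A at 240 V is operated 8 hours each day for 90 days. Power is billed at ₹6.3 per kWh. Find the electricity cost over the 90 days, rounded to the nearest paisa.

₹435.46

Power = 0.4 A × 240 V = 96 W = 0.096 kW
Runtime = 8 h/day × 90 days = 720 h
Energy = 0.096 kW × 720 h = 69.12 kWh
Cost = 69.12 kWh × ₹6.3/kWh = ₹435.46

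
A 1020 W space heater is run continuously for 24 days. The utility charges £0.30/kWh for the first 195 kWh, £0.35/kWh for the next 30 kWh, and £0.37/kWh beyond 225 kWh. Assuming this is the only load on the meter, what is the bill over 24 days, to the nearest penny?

£203.13

Runtime = 24 h × 24 = 576 h
Energy = 1.02 kW × 576 h = 587.52 kWh
Tier 1 (0–195 kWh): 195 × £0.30 = £58.5
Tier 2 (195–225 kWh): 30 × £0.35 = £10.5
Above 225 kWh: 362.52 × £0.37 = £134.1324
Bill = £203.13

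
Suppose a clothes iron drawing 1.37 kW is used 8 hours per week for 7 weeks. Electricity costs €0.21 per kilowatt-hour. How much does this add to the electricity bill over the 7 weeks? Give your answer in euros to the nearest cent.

€16.11

Runtime = 8 h/week × 7 weeks = 56 h
Energy = 1.37 kW × 56 h = 76.72 kWh
Cost = 76.72 kWh × €0.21/kWh = €16.11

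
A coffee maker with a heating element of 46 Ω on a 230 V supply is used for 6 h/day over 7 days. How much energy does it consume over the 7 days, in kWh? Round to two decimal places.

Power = V²/R = 230²/46 = 1150 W = 1.15 kW
Runtime = 6 h/day × 7 days = 42 h
Energy = 1.15 kW × 42 h = 48.3 kWh

48.30 kWh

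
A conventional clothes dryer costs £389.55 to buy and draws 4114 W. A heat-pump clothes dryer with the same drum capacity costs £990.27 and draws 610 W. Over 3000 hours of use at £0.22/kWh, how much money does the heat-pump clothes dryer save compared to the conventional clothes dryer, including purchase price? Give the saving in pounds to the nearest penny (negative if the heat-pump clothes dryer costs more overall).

£1711.92

conventional clothes dryer: £389.55 + (4114/1000) kW × 3000 h × £0.22 = £389.55 + £2715.24 = £3104.79
heat-pump clothes dryer: £990.27 + (610/1000) kW × 3000 h × £0.22 = £990.27 + £402.6 = £1392.87
Saving = £3104.79 − £1392.87 = £1711.92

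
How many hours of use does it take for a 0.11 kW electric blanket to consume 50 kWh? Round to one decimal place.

454.5 h

Hours = 50 kWh ÷ 0.11 kW = 454.5 h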